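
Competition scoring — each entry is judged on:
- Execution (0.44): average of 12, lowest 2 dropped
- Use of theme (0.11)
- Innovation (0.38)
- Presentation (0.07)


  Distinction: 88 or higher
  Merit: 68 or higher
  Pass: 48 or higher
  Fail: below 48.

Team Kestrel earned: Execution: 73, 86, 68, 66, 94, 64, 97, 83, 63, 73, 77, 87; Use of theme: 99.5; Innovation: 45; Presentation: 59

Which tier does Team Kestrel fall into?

Execution: drop 63, 64 → average of remaining 10 = 804/10 = 80.4
Weighted total:
  Execution 80.4 × 0.44 = 35.376
  Use of theme 99.5 × 0.11 = 10.945
  Innovation 45 × 0.38 = 17.1
  Presentation 59 × 0.07 = 4.13
Sum = 67.551
67.551 is ≥ 48 and < 68 → Pass

Pass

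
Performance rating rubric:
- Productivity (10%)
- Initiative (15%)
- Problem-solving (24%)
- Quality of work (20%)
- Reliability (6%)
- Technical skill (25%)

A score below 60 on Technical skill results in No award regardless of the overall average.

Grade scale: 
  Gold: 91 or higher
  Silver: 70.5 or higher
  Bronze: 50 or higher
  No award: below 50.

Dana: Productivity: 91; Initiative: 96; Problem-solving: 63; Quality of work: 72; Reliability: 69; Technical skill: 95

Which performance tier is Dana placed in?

Silver

Technical skill score 95 ≥ 60: minimum met.
Weighted total:
  Productivity 91 × 0.1 = 9.1
  Initiative 96 × 0.15 = 14.4
  Problem-solving 63 × 0.24 = 15.12
  Quality of work 72 × 0.2 = 14.4
  Reliability 69 × 0.06 = 4.14
  Technical skill 95 × 0.25 = 23.75
Sum = 80.91
80.91 is ≥ 70.5 and < 91 → Silver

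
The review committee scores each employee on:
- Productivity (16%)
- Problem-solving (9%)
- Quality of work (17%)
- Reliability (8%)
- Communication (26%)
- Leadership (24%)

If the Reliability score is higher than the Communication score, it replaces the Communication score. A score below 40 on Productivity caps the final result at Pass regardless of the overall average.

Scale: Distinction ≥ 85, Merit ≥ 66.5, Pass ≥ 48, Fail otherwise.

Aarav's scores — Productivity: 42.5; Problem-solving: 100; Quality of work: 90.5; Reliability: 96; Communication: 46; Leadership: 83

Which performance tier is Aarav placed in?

Merit

Reliability (96) > Communication (46), so Communication counts as 96.
Productivity score 42.5 ≥ 40: minimum met.
Weighted total:
  Productivity 42.5 × 0.16 = 6.8
  Problem-solving 100 × 0.09 = 9
  Quality of work 90.5 × 0.17 = 15.385
  Reliability 96 × 0.08 = 7.68
  Communication 96 × 0.26 = 24.96
  Leadership 83 × 0.24 = 19.92
Sum = 83.745
83.745 is ≥ 66.5 and < 85 → Merit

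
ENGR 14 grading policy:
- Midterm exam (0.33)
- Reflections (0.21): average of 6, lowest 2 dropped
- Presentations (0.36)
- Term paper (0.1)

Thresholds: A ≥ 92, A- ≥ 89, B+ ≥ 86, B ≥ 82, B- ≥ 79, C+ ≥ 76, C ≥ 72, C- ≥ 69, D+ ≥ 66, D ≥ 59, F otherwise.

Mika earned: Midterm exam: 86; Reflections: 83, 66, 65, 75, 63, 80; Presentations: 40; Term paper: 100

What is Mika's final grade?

D+

Reflections: drop 63, 65 → average of remaining 4 = 304/4 = 76
Weighted total:
  Midterm exam 86 × 0.33 = 28.38
  Reflections 76 × 0.21 = 15.96
  Presentations 40 × 0.36 = 14.4
  Term paper 100 × 0.1 = 10
Sum = 68.74
68.74 is ≥ 66 and < 69 → D+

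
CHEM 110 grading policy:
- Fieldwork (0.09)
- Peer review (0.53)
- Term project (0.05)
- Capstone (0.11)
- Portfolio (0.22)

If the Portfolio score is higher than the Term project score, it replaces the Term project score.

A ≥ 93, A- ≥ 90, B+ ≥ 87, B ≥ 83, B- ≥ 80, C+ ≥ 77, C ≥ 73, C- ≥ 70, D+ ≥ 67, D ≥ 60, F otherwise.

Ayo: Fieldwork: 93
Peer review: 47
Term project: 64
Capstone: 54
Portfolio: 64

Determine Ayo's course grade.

Portfolio (64) ≤ Term project (64), so Term project stays at 64.
Weighted total:
  Fieldwork 93 × 0.09 = 8.37
  Peer review 47 × 0.53 = 24.91
  Term project 64 × 0.05 = 3.2
  Capstone 54 × 0.11 = 5.94
  Portfolio 64 × 0.22 = 14.08
Sum = 56.5
56.5 < 60 → F

F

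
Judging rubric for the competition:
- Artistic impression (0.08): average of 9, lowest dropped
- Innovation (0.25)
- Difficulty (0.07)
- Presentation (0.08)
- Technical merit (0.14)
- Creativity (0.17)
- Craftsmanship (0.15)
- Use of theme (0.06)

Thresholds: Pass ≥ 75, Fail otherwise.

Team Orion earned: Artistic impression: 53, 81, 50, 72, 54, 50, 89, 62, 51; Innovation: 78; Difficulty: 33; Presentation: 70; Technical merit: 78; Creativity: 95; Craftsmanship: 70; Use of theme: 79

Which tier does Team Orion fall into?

Fail

Artistic impression: drop 50 → average of remaining 8 = 512/8 = 64
Weighted total:
  Artistic impression 64 × 0.08 = 5.12
  Innovation 78 × 0.25 = 19.5
  Difficulty 33 × 0.07 = 2.31
  Presentation 70 × 0.08 = 5.6
  Technical merit 78 × 0.14 = 10.92
  Creativity 95 × 0.17 = 16.15
  Craftsmanship 70 × 0.15 = 10.5
  Use of theme 79 × 0.06 = 4.74
Sum = 74.84
74.84 < 75 → Fail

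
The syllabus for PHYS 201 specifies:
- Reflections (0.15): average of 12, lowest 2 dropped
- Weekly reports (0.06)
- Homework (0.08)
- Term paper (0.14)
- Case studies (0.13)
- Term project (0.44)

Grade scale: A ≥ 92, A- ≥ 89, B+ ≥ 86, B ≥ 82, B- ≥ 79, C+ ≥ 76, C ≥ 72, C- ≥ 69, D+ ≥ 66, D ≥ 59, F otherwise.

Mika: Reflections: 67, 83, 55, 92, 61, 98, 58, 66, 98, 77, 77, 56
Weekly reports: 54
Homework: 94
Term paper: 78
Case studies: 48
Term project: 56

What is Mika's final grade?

Reflections: drop 55, 56 → average of remaining 10 = 777/10 = 77.7
Weighted total:
  Reflections 77.7 × 0.15 = 11.655
  Weekly reports 54 × 0.06 = 3.24
  Homework 94 × 0.08 = 7.52
  Term paper 78 × 0.14 = 10.92
  Case studies 48 × 0.13 = 6.24
  Term project 56 × 0.44 = 24.64
Sum = 64.215
64.215 is ≥ 59 and < 66 → D

D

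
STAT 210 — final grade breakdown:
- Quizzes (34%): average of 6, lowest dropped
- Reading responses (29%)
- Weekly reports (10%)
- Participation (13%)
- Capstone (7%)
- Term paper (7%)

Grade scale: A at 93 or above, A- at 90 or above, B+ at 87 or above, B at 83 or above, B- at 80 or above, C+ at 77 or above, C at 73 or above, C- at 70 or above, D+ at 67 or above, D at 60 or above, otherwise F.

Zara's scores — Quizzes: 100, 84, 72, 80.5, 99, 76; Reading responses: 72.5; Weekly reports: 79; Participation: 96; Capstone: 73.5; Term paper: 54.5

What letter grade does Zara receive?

B-

Quizzes: drop 72 → average of remaining 5 = 439.5/5 = 87.9
Weighted total:
  Quizzes 87.9 × 0.34 = 29.886
  Reading responses 72.5 × 0.29 = 21.025
  Weekly reports 79 × 0.1 = 7.9
  Participation 96 × 0.13 = 12.48
  Capstone 73.5 × 0.07 = 5.145
  Term paper 54.5 × 0.07 = 3.815
Sum = 80.251
80.251 is ≥ 80 and < 83 → B-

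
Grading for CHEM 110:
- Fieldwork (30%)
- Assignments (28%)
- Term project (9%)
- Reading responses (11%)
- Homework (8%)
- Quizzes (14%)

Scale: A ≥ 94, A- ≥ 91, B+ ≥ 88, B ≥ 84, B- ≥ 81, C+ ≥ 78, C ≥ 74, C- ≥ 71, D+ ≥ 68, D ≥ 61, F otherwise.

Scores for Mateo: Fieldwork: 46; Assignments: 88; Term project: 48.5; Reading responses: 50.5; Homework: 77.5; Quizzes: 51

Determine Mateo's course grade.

Weighted total:
  Fieldwork 46 × 0.3 = 13.8
  Assignments 88 × 0.28 = 24.64
  Term project 48.5 × 0.09 = 4.365
  Reading responses 50.5 × 0.11 = 5.555
  Homework 77.5 × 0.08 = 6.2
  Quizzes 51 × 0.14 = 7.14
Sum = 61.7
61.7 is ≥ 61 and < 68 → D

D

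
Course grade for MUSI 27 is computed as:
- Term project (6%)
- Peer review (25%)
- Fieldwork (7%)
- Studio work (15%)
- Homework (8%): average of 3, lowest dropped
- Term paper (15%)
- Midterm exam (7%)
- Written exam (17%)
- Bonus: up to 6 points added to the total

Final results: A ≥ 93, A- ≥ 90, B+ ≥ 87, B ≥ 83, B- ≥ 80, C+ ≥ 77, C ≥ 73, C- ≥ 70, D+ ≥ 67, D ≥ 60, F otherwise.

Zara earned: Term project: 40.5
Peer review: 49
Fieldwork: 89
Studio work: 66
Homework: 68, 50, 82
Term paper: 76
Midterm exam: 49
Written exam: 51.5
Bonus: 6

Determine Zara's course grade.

D

Homework: drop 50 → average of remaining 2 = 150/2 = 75
Weighted total:
  Term project 40.5 × 0.06 = 2.43
  Peer review 49 × 0.25 = 12.25
  Fieldwork 89 × 0.07 = 6.23
  Studio work 66 × 0.15 = 9.9
  Homework 75 × 0.08 = 6
  Term paper 76 × 0.15 = 11.4
  Midterm exam 49 × 0.07 = 3.43
  Written exam 51.5 × 0.17 = 8.755
Sum = 60.395
Bonus: 60.395 + 6 = 66.395
66.395 is ≥ 60 and < 67 → D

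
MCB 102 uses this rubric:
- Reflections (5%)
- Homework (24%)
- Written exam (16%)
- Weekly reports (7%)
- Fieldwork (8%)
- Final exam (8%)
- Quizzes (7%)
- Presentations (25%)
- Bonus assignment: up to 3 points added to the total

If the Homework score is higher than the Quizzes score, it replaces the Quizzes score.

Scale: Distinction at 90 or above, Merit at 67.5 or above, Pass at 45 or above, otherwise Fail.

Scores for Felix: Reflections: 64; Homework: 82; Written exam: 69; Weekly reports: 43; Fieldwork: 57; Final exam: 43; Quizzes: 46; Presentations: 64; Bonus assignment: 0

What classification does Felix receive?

Homework (82) > Quizzes (46), so Quizzes counts as 82.
Weighted total:
  Reflections 64 × 0.05 = 3.2
  Homework 82 × 0.24 = 19.68
  Written exam 69 × 0.16 = 11.04
  Weekly reports 43 × 0.07 = 3.01
  Fieldwork 57 × 0.08 = 4.56
  Final exam 43 × 0.08 = 3.44
  Quizzes 82 × 0.07 = 5.74
  Presentations 64 × 0.25 = 16
Sum = 66.67
Bonus assignment: 66.67 + 0 = 66.67
66.67 is ≥ 45 and < 67.5 → Pass

Pass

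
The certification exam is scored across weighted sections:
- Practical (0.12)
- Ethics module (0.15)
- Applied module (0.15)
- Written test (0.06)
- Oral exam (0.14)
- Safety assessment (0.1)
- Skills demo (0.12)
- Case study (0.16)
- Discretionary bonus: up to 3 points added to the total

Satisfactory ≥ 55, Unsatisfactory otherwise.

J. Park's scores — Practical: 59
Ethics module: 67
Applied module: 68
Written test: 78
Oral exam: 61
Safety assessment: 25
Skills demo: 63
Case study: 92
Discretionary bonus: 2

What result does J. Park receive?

Weighted total:
  Practical 59 × 0.12 = 7.08
  Ethics module 67 × 0.15 = 10.05
  Applied module 68 × 0.15 = 10.2
  Written test 78 × 0.06 = 4.68
  Oral exam 61 × 0.14 = 8.54
  Safety assessment 25 × 0.1 = 2.5
  Skills demo 63 × 0.12 = 7.56
  Case study 92 × 0.16 = 14.72
Sum = 65.33
Discretionary bonus: 65.33 + 2 = 67.33
67.33 ≥ 55 → Satisfactory

Satisfactory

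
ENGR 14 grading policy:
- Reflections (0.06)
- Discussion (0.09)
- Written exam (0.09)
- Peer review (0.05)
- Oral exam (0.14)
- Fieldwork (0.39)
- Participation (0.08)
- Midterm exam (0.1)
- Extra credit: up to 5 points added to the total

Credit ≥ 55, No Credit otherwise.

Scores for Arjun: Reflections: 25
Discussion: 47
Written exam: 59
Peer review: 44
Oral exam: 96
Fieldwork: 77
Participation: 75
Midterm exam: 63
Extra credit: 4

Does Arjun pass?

Weighted total:
  Reflections 25 × 0.06 = 1.5
  Discussion 47 × 0.09 = 4.23
  Written exam 59 × 0.09 = 5.31
  Peer review 44 × 0.05 = 2.2
  Oral exam 96 × 0.14 = 13.44
  Fieldwork 77 × 0.39 = 30.03
  Participation 75 × 0.08 = 6
  Midterm exam 63 × 0.1 = 6.3
Sum = 69.01
Extra credit: 69.01 + 4 = 73.01
73.01 ≥ 55 → Credit

Credit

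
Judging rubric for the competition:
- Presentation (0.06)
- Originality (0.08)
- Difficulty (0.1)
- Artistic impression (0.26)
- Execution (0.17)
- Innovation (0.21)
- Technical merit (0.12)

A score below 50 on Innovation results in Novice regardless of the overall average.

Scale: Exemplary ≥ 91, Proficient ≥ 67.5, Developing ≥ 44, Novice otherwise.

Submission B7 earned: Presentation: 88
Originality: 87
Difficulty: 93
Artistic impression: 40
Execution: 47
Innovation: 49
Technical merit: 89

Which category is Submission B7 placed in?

Novice

Innovation score 49 < 50: minimum not met.
Weighted total:
  Presentation 88 × 0.06 = 5.28
  Originality 87 × 0.08 = 6.96
  Difficulty 93 × 0.1 = 9.3
  Artistic impression 40 × 0.26 = 10.4
  Execution 47 × 0.17 = 7.99
  Innovation 49 × 0.21 = 10.29
  Technical merit 89 × 0.12 = 10.68
Sum = 60.9
Because the Innovation minimum was not met, the result is Novice.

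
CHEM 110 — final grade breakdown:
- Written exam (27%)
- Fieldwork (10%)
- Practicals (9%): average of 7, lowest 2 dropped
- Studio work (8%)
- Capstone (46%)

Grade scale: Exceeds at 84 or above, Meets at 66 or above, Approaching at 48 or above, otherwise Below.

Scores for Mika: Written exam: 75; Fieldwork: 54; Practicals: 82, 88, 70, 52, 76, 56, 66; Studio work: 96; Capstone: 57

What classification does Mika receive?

Practicals: drop 52, 56 → average of remaining 5 = 382/5 = 76.4
Weighted total:
  Written exam 75 × 0.27 = 20.25
  Fieldwork 54 × 0.1 = 5.4
  Practicals 76.4 × 0.09 = 6.876
  Studio work 96 × 0.08 = 7.68
  Capstone 57 × 0.46 = 26.22
Sum = 66.426
66.426 is ≥ 66 and < 84 → Meets

Meets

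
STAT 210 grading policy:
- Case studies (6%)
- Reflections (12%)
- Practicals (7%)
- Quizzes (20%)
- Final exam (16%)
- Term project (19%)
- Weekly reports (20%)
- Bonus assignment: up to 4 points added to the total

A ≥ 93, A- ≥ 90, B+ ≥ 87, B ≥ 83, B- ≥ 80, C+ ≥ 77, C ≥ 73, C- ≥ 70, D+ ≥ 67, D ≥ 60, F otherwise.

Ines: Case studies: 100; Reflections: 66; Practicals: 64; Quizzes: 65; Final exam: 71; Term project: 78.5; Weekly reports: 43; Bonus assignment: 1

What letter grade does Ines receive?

Weighted total:
  Case studies 100 × 0.06 = 6
  Reflections 66 × 0.12 = 7.92
  Practicals 64 × 0.07 = 4.48
  Quizzes 65 × 0.2 = 13
  Final exam 71 × 0.16 = 11.36
  Term project 78.5 × 0.19 = 14.915
  Weekly reports 43 × 0.2 = 8.6
Sum = 66.275
Bonus assignment: 66.275 + 1 = 67.275
67.275 is ≥ 67 and < 70 → D+

D+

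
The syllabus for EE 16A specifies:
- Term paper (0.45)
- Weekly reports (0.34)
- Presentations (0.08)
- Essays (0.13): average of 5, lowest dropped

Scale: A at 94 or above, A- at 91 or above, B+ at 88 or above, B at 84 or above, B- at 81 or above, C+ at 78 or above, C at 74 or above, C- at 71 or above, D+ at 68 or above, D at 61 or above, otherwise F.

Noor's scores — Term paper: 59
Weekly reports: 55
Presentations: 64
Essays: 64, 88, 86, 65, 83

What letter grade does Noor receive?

Essays: drop 64 → average of remaining 4 = 322/4 = 80.5
Weighted total:
  Term paper 59 × 0.45 = 26.55
  Weekly reports 55 × 0.34 = 18.7
  Presentations 64 × 0.08 = 5.12
  Essays 80.5 × 0.13 = 10.465
Sum = 60.835
60.835 < 61 → F

F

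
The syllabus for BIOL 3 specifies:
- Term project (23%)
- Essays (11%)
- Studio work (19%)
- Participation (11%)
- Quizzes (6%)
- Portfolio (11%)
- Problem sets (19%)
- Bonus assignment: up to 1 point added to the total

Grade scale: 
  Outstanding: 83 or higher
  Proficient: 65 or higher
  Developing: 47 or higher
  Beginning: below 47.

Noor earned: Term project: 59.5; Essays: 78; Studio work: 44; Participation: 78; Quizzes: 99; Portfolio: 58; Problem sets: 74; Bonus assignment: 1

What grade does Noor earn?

Weighted total:
  Term project 59.5 × 0.23 = 13.685
  Essays 78 × 0.11 = 8.58
  Studio work 44 × 0.19 = 8.36
  Participation 78 × 0.11 = 8.58
  Quizzes 99 × 0.06 = 5.94
  Portfolio 58 × 0.11 = 6.38
  Problem sets 74 × 0.19 = 14.06
Sum = 65.585
Bonus assignment: 65.585 + 1 = 66.585
66.585 is ≥ 65 and < 83 → Proficient

Proficient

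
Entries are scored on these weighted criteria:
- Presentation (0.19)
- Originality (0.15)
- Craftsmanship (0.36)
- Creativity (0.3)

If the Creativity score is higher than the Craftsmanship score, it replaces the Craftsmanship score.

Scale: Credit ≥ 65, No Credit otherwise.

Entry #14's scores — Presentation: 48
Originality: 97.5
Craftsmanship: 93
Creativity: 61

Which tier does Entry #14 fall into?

Credit

Creativity (61) ≤ Craftsmanship (93), so Craftsmanship stays at 93.
Weighted total:
  Presentation 48 × 0.19 = 9.12
  Originality 97.5 × 0.15 = 14.625
  Craftsmanship 93 × 0.36 = 33.48
  Creativity 61 × 0.3 = 18.3
Sum = 75.525
75.525 ≥ 65 → Credit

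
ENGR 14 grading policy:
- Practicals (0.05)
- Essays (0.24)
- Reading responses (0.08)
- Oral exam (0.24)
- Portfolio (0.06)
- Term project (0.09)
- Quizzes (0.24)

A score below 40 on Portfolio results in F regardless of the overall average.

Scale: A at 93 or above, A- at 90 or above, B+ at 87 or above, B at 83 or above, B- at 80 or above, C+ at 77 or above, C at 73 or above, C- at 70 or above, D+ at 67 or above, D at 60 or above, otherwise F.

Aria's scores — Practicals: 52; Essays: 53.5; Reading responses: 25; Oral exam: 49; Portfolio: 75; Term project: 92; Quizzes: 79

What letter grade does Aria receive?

D

Portfolio score 75 ≥ 40: minimum met.
Weighted total:
  Practicals 52 × 0.05 = 2.6
  Essays 53.5 × 0.24 = 12.84
  Reading responses 25 × 0.08 = 2
  Oral exam 49 × 0.24 = 11.76
  Portfolio 75 × 0.06 = 4.5
  Term project 92 × 0.09 = 8.28
  Quizzes 79 × 0.24 = 18.96
Sum = 60.94
60.94 is ≥ 60 and < 67 → D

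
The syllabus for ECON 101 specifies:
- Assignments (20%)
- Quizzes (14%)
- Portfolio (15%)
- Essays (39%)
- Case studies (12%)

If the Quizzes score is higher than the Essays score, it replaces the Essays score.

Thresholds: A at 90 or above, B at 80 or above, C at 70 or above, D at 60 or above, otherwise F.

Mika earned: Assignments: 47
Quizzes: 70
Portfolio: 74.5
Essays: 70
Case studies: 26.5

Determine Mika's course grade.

Quizzes (70) ≤ Essays (70), so Essays stays at 70.
Weighted total:
  Assignments 47 × 0.2 = 9.4
  Quizzes 70 × 0.14 = 9.8
  Portfolio 74.5 × 0.15 = 11.175
  Essays 70 × 0.39 = 27.3
  Case studies 26.5 × 0.12 = 3.18
Sum = 60.855
60.855 is ≥ 60 and < 70 → D

D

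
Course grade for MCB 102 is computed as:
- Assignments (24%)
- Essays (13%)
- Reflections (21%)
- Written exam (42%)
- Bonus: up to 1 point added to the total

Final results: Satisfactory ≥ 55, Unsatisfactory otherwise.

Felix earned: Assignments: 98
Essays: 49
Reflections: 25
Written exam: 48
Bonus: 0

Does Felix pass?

Satisfactory

Weighted total:
  Assignments 98 × 0.24 = 23.52
  Essays 49 × 0.13 = 6.37
  Reflections 25 × 0.21 = 5.25
  Written exam 48 × 0.42 = 20.16
Sum = 55.3
Bonus: 55.3 + 0 = 55.3
55.3 ≥ 55 → Satisfactory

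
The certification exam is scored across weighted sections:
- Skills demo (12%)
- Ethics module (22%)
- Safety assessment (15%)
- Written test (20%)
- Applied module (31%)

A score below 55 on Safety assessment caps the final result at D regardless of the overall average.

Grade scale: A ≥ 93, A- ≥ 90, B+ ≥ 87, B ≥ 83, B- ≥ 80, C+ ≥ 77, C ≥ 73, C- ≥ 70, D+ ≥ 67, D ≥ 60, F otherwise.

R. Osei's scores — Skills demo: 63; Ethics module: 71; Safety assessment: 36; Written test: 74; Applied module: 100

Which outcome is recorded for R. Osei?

Safety assessment score 36 < 55: minimum not met.
Weighted total:
  Skills demo 63 × 0.12 = 7.56
  Ethics module 71 × 0.22 = 15.62
  Safety assessment 36 × 0.15 = 5.4
  Written test 74 × 0.2 = 14.8
  Applied module 100 × 0.31 = 31
Sum = 74.38
74.38 would be C; cap at D applies → D.

D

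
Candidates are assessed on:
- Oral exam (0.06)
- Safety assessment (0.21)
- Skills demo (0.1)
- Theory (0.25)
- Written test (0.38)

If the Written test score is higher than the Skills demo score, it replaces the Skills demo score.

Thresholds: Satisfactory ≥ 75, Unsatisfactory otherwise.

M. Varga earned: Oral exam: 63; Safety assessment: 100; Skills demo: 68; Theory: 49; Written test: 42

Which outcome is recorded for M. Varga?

Unsatisfactory

Written test (42) ≤ Skills demo (68), so Skills demo stays at 68.
Weighted total:
  Oral exam 63 × 0.06 = 3.78
  Safety assessment 100 × 0.21 = 21
  Skills demo 68 × 0.1 = 6.8
  Theory 49 × 0.25 = 12.25
  Written test 42 × 0.38 = 15.96
Sum = 59.79
59.79 < 75 → Unsatisfactory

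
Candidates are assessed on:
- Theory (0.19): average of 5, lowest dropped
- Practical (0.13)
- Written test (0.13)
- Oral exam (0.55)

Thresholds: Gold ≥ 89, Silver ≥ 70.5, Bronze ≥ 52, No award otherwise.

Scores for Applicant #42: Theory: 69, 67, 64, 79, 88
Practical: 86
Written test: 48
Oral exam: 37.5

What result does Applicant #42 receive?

Bronze

Theory: drop 64 → average of remaining 4 = 303/4 = 75.75
Weighted total:
  Theory 75.75 × 0.19 = 14.3925
  Practical 86 × 0.13 = 11.18
  Written test 48 × 0.13 = 6.24
  Oral exam 37.5 × 0.55 = 20.625
Sum = 52.4375
52.4375 is ≥ 52 and < 70.5 → Bronze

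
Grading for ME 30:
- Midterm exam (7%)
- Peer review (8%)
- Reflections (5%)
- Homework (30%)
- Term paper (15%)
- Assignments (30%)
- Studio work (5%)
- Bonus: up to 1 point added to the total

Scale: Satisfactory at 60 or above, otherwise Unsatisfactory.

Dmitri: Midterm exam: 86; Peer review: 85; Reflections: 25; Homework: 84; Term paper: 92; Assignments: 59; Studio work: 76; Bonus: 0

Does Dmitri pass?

Satisfactory

Weighted total:
  Midterm exam 86 × 0.07 = 6.02
  Peer review 85 × 0.08 = 6.8
  Reflections 25 × 0.05 = 1.25
  Homework 84 × 0.3 = 25.2
  Term paper 92 × 0.15 = 13.8
  Assignments 59 × 0.3 = 17.7
  Studio work 76 × 0.05 = 3.8
Sum = 74.57
Bonus: 74.57 + 0 = 74.57
74.57 ≥ 60 → Satisfactory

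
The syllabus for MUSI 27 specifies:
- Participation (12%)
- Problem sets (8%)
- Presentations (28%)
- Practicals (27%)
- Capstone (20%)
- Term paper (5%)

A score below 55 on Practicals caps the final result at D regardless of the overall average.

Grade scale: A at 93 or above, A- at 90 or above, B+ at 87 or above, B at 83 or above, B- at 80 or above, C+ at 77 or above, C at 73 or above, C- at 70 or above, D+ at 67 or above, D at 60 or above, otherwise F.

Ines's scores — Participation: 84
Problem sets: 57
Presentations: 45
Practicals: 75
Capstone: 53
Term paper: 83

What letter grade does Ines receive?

Practicals score 75 ≥ 55: minimum met.
Weighted total:
  Participation 84 × 0.12 = 10.08
  Problem sets 57 × 0.08 = 4.56
  Presentations 45 × 0.28 = 12.6
  Practicals 75 × 0.27 = 20.25
  Capstone 53 × 0.2 = 10.6
  Term paper 83 × 0.05 = 4.15
Sum = 62.24
62.24 is ≥ 60 and < 67 → D

D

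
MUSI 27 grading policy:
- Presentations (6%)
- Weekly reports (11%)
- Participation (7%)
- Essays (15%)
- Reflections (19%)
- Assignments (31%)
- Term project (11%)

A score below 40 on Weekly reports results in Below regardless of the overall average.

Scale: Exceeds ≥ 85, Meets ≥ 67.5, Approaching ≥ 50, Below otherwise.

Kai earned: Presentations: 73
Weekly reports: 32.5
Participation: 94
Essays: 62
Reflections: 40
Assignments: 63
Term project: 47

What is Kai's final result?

Weekly reports score 32.5 < 40: minimum not met.
Weighted total:
  Presentations 73 × 0.06 = 4.38
  Weekly reports 32.5 × 0.11 = 3.575
  Participation 94 × 0.07 = 6.58
  Essays 62 × 0.15 = 9.3
  Reflections 40 × 0.19 = 7.6
  Assignments 63 × 0.31 = 19.53
  Term project 47 × 0.11 = 5.17
Sum = 56.135
Because the Weekly reports minimum was not met, the result is Below.

Below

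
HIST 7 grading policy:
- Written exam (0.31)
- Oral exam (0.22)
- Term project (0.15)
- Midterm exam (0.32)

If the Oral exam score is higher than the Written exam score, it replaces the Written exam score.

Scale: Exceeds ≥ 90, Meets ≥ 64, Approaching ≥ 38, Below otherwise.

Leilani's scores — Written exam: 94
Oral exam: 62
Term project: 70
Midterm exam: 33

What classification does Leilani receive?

Oral exam (62) ≤ Written exam (94), so Written exam stays at 94.
Weighted total:
  Written exam 94 × 0.31 = 29.14
  Oral exam 62 × 0.22 = 13.64
  Term project 70 × 0.15 = 10.5
  Midterm exam 33 × 0.32 = 10.56
Sum = 63.84
63.84 is ≥ 38 and < 64 → Approaching

Approaching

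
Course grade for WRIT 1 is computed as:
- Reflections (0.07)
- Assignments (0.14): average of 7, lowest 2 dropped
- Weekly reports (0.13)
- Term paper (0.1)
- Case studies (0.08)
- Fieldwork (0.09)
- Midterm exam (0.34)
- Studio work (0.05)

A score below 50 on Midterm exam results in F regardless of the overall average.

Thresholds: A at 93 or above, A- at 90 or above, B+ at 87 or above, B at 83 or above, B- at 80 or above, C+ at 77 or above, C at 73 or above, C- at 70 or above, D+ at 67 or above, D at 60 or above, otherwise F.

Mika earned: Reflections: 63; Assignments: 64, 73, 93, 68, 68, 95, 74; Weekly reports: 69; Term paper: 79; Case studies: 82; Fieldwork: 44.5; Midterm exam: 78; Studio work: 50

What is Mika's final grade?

Assignments: drop 64, 68 → average of remaining 5 = 403/5 = 80.6
Midterm exam score 78 ≥ 50: minimum met.
Weighted total:
  Reflections 63 × 0.07 = 4.41
  Assignments 80.6 × 0.14 = 11.284
  Weekly reports 69 × 0.13 = 8.97
  Term paper 79 × 0.1 = 7.9
  Case studies 82 × 0.08 = 6.56
  Fieldwork 44.5 × 0.09 = 4.005
  Midterm exam 78 × 0.34 = 26.52
  Studio work 50 × 0.05 = 2.5
Sum = 72.149
72.149 is ≥ 70 and < 73 → C-

C-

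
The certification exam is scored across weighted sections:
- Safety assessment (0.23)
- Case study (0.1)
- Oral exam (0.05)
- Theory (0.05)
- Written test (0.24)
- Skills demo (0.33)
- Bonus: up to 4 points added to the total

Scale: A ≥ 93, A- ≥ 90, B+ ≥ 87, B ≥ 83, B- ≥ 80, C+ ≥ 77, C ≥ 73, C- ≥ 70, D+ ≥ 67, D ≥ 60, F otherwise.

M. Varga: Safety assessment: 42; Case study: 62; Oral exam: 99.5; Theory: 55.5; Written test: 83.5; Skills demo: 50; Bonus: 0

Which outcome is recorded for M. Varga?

Weighted total:
  Safety assessment 42 × 0.23 = 9.66
  Case study 62 × 0.1 = 6.2
  Oral exam 99.5 × 0.05 = 4.975
  Theory 55.5 × 0.05 = 2.775
  Written test 83.5 × 0.24 = 20.04
  Skills demo 50 × 0.33 = 16.5
Sum = 60.15
Bonus: 60.15 + 0 = 60.15
60.15 is ≥ 60 and < 67 → D

D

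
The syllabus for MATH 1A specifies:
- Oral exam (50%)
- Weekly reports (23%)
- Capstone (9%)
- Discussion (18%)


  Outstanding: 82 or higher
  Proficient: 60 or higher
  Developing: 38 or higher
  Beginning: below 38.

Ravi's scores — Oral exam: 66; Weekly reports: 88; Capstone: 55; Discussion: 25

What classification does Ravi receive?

Proficient

Weighted total:
  Oral exam 66 × 0.5 = 33
  Weekly reports 88 × 0.23 = 20.24
  Capstone 55 × 0.09 = 4.95
  Discussion 25 × 0.18 = 4.5
Sum = 62.69
62.69 is ≥ 60 and < 82 → Proficient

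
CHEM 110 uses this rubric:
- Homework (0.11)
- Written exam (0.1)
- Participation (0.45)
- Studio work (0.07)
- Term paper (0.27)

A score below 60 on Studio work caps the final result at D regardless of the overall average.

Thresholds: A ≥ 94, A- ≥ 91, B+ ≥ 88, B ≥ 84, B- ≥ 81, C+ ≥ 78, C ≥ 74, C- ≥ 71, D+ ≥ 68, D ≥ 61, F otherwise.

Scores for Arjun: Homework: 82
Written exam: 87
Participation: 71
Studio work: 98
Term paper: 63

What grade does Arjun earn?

C-

Studio work score 98 ≥ 60: minimum met.
Weighted total:
  Homework 82 × 0.11 = 9.02
  Written exam 87 × 0.1 = 8.7
  Participation 71 × 0.45 = 31.95
  Studio work 98 × 0.07 = 6.86
  Term paper 63 × 0.27 = 17.01
Sum = 73.54
73.54 is ≥ 71 and < 74 → C-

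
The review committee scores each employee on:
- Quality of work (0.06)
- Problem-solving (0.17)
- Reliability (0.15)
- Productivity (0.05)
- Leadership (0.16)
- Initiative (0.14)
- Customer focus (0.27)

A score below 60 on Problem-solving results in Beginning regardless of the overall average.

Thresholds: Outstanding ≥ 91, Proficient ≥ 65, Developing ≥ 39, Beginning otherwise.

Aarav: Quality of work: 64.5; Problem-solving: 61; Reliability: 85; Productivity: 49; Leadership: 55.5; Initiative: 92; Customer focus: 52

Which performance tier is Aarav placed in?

Problem-solving score 61 ≥ 60: minimum met.
Weighted total:
  Quality of work 64.5 × 0.06 = 3.87
  Problem-solving 61 × 0.17 = 10.37
  Reliability 85 × 0.15 = 12.75
  Productivity 49 × 0.05 = 2.45
  Leadership 55.5 × 0.16 = 8.88
  Initiative 92 × 0.14 = 12.88
  Customer focus 52 × 0.27 = 14.04
Sum = 65.24
65.24 is ≥ 65 and < 91 → Proficient

Proficient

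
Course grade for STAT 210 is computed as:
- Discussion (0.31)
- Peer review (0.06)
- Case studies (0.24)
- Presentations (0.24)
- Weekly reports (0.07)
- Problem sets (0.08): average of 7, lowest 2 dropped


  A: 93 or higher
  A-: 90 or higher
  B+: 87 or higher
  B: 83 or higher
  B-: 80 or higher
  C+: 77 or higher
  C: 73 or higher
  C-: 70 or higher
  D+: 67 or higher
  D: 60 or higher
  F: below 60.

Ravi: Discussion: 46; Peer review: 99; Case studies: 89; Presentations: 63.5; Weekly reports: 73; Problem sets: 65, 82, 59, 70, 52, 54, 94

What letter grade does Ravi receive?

Problem sets: drop 52, 54 → average of remaining 5 = 370/5 = 74
Weighted total:
  Discussion 46 × 0.31 = 14.26
  Peer review 99 × 0.06 = 5.94
  Case studies 89 × 0.24 = 21.36
  Presentations 63.5 × 0.24 = 15.24
  Weekly reports 73 × 0.07 = 5.11
  Problem sets 74 × 0.08 = 5.92
Sum = 67.83
67.83 is ≥ 67 and < 70 → D+

D+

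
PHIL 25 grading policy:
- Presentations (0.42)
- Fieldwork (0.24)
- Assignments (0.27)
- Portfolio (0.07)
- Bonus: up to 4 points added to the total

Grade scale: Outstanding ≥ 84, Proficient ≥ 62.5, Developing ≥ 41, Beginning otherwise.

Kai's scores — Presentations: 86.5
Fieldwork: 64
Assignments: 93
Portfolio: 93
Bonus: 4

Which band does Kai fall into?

Weighted total:
  Presentations 86.5 × 0.42 = 36.33
  Fieldwork 64 × 0.24 = 15.36
  Assignments 93 × 0.27 = 25.11
  Portfolio 93 × 0.07 = 6.51
Sum = 83.31
Bonus: 83.31 + 4 = 87.31
87.31 ≥ 84 → Outstanding

Outstanding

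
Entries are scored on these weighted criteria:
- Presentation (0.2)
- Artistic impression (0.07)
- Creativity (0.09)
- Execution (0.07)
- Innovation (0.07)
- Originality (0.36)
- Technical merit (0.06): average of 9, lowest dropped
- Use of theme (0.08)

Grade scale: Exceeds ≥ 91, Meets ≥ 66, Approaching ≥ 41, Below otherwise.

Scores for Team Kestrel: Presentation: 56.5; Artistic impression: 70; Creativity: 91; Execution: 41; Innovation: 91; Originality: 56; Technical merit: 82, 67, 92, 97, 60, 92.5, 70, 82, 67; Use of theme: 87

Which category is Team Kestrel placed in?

Approaching

Technical merit: drop 60 → average of remaining 8 = 649.5/8 = 81.1875
Weighted total:
  Presentation 56.5 × 0.2 = 11.3
  Artistic impression 70 × 0.07 = 4.9
  Creativity 91 × 0.09 = 8.19
  Execution 41 × 0.07 = 2.87
  Innovation 91 × 0.07 = 6.37
  Originality 56 × 0.36 = 20.16
  Technical merit 81.1875 × 0.06 = 4.87125
  Use of theme 87 × 0.08 = 6.96
Sum = 65.62125
65.62125 is ≥ 41 and < 66 → Approaching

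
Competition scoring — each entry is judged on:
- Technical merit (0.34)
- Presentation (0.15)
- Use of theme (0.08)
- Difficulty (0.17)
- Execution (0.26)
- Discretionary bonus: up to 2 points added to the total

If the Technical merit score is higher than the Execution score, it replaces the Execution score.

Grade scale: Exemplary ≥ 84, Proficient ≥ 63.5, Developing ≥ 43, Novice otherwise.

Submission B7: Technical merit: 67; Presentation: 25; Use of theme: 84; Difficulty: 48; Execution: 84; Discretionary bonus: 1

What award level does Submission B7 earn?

Proficient

Technical merit (67) ≤ Execution (84), so Execution stays at 84.
Weighted total:
  Technical merit 67 × 0.34 = 22.78
  Presentation 25 × 0.15 = 3.75
  Use of theme 84 × 0.08 = 6.72
  Difficulty 48 × 0.17 = 8.16
  Execution 84 × 0.26 = 21.84
Sum = 63.25
Discretionary bonus: 63.25 + 1 = 64.25
64.25 is ≥ 63.5 and < 84 → Proficient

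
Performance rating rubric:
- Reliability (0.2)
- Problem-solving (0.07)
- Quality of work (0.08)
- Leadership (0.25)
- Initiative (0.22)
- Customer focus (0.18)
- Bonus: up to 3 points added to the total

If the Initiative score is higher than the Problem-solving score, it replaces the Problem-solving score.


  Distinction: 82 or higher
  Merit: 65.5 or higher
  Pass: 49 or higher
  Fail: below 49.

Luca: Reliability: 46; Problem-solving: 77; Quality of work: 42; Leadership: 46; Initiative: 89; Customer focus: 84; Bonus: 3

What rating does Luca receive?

Merit

Initiative (89) > Problem-solving (77), so Problem-solving counts as 89.
Weighted total:
  Reliability 46 × 0.2 = 9.2
  Problem-solving 89 × 0.07 = 6.23
  Quality of work 42 × 0.08 = 3.36
  Leadership 46 × 0.25 = 11.5
  Initiative 89 × 0.22 = 19.58
  Customer focus 84 × 0.18 = 15.12
Sum = 64.99
Bonus: 64.99 + 3 = 67.99
67.99 is ≥ 65.5 and < 82 → Merit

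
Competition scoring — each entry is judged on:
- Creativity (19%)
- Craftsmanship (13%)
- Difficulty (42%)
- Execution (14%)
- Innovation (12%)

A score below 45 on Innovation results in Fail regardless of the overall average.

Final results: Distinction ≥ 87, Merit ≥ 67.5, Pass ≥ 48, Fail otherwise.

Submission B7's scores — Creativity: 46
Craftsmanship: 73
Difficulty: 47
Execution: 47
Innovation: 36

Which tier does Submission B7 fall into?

Innovation score 36 < 45: minimum not met.
Weighted total:
  Creativity 46 × 0.19 = 8.74
  Craftsmanship 73 × 0.13 = 9.49
  Difficulty 47 × 0.42 = 19.74
  Execution 47 × 0.14 = 6.58
  Innovation 36 × 0.12 = 4.32
Sum = 48.87
Because the Innovation minimum was not met, the result is Fail.

Fail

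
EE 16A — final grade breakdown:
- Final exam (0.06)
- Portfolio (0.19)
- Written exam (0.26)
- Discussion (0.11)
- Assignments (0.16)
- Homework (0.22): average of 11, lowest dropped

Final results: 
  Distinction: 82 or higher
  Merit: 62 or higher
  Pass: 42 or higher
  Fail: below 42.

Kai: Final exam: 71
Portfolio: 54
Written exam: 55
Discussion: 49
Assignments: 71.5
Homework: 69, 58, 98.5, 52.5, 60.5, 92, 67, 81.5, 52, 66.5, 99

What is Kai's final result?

Merit

Homework: drop 52 → average of remaining 10 = 744.5/10 = 74.45
Weighted total:
  Final exam 71 × 0.06 = 4.26
  Portfolio 54 × 0.19 = 10.26
  Written exam 55 × 0.26 = 14.3
  Discussion 49 × 0.11 = 5.39
  Assignments 71.5 × 0.16 = 11.44
  Homework 74.45 × 0.22 = 16.379
Sum = 62.029
62.029 is ≥ 62 and < 82 → Merit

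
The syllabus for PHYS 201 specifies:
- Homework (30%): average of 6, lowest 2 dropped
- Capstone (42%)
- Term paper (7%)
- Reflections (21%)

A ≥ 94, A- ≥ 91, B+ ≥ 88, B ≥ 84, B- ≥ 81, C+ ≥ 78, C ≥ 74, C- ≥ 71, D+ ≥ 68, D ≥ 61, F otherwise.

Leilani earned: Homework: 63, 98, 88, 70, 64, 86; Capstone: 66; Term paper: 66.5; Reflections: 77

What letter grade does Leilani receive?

C

Homework: drop 63, 64 → average of remaining 4 = 342/4 = 85.5
Weighted total:
  Homework 85.5 × 0.3 = 25.65
  Capstone 66 × 0.42 = 27.72
  Term paper 66.5 × 0.07 = 4.655
  Reflections 77 × 0.21 = 16.17
Sum = 74.195
74.195 is ≥ 74 and < 78 → C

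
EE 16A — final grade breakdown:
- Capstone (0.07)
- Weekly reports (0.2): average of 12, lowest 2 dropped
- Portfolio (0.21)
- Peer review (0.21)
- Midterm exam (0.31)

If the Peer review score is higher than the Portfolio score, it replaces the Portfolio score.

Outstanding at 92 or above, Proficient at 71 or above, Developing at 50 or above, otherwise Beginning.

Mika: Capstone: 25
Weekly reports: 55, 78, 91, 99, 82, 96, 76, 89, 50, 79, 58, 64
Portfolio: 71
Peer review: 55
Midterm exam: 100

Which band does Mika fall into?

Weekly reports: drop 50, 55 → average of remaining 10 = 812/10 = 81.2
Peer review (55) ≤ Portfolio (71), so Portfolio stays at 71.
Weighted total:
  Capstone 25 × 0.07 = 1.75
  Weekly reports 81.2 × 0.2 = 16.24
  Portfolio 71 × 0.21 = 14.91
  Peer review 55 × 0.21 = 11.55
  Midterm exam 100 × 0.31 = 31
Sum = 75.45
75.45 is ≥ 71 and < 92 → Proficient

Proficient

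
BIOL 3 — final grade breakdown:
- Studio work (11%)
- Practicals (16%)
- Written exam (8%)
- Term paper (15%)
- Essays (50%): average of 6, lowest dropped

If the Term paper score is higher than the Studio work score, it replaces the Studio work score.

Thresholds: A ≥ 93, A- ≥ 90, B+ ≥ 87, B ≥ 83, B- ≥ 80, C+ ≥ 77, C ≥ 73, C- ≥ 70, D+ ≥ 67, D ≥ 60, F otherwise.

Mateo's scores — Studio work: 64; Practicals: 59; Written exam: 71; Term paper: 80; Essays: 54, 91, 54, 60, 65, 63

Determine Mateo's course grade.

D+

Essays: drop 54 → average of remaining 5 = 333/5 = 66.6
Term paper (80) > Studio work (64), so Studio work counts as 80.
Weighted total:
  Studio work 80 × 0.11 = 8.8
  Practicals 59 × 0.16 = 9.44
  Written exam 71 × 0.08 = 5.68
  Term paper 80 × 0.15 = 12
  Essays 66.6 × 0.5 = 33.3
Sum = 69.22
69.22 is ≥ 67 and < 70 → D+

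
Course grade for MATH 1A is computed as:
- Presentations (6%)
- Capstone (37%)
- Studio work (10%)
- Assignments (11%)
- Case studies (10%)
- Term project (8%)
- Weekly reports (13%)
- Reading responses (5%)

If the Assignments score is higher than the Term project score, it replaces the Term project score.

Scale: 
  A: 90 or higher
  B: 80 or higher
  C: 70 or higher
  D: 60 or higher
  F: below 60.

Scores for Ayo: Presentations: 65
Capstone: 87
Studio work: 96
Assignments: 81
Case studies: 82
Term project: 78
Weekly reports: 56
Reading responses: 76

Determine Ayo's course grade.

B

Assignments (81) > Term project (78), so Term project counts as 81.
Weighted total:
  Presentations 65 × 0.06 = 3.9
  Capstone 87 × 0.37 = 32.19
  Studio work 96 × 0.1 = 9.6
  Assignments 81 × 0.11 = 8.91
  Case studies 82 × 0.1 = 8.2
  Term project 81 × 0.08 = 6.48
  Weekly reports 56 × 0.13 = 7.28
  Reading responses 76 × 0.05 = 3.8
Sum = 80.36
80.36 is ≥ 80 and < 90 → B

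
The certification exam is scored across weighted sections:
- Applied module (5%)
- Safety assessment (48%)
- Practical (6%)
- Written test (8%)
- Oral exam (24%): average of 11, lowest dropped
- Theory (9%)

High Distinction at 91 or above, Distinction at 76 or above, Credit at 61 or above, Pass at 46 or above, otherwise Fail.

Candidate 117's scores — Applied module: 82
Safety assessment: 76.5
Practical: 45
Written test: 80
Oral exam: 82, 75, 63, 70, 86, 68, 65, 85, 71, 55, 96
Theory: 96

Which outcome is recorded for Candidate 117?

Distinction

Oral exam: drop 55 → average of remaining 10 = 761/10 = 76.1
Weighted total:
  Applied module 82 × 0.05 = 4.1
  Safety assessment 76.5 × 0.48 = 36.72
  Practical 45 × 0.06 = 2.7
  Written test 80 × 0.08 = 6.4
  Oral exam 76.1 × 0.24 = 18.264
  Theory 96 × 0.09 = 8.64
Sum = 76.824
76.824 is ≥ 76 and < 91 → Distinction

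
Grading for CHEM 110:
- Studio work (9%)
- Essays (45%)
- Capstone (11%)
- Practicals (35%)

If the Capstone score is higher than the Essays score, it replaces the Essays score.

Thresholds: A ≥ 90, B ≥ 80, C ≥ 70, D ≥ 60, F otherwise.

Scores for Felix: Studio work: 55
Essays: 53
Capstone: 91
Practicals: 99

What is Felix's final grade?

A

Capstone (91) > Essays (53), so Essays counts as 91.
Weighted total:
  Studio work 55 × 0.09 = 4.95
  Essays 91 × 0.45 = 40.95
  Capstone 91 × 0.11 = 10.01
  Practicals 99 × 0.35 = 34.65
Sum = 90.56
90.56 ≥ 90 → A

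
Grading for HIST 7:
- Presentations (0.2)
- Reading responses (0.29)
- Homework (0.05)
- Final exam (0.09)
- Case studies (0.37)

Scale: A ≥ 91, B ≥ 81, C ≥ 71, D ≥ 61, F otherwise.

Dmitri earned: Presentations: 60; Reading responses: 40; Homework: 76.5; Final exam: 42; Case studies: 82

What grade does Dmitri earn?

D

Weighted total:
  Presentations 60 × 0.2 = 12
  Reading responses 40 × 0.29 = 11.6
  Homework 76.5 × 0.05 = 3.825
  Final exam 42 × 0.09 = 3.78
  Case studies 82 × 0.37 = 30.34
Sum = 61.545
61.545 is ≥ 61 and < 71 → D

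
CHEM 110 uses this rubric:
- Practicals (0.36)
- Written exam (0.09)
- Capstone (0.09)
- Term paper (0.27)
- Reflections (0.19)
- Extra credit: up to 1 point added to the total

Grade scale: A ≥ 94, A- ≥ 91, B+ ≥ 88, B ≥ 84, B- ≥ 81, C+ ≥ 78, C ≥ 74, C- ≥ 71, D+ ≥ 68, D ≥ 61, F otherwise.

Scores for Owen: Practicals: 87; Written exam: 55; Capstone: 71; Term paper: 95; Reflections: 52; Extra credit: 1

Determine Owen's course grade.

Weighted total:
  Practicals 87 × 0.36 = 31.32
  Written exam 55 × 0.09 = 4.95
  Capstone 71 × 0.09 = 6.39
  Term paper 95 × 0.27 = 25.65
  Reflections 52 × 0.19 = 9.88
Sum = 78.19
Extra credit: 78.19 + 1 = 79.19
79.19 is ≥ 78 and < 81 → C+

C+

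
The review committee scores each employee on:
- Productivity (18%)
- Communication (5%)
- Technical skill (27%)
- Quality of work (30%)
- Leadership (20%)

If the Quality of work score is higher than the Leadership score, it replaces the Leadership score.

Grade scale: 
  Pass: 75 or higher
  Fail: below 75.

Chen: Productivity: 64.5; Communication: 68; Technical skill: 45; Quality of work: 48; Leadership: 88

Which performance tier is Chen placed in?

Quality of work (48) ≤ Leadership (88), so Leadership stays at 88.
Weighted total:
  Productivity 64.5 × 0.18 = 11.61
  Communication 68 × 0.05 = 3.4
  Technical skill 45 × 0.27 = 12.15
  Quality of work 48 × 0.3 = 14.4
  Leadership 88 × 0.2 = 17.6
Sum = 59.16
59.16 < 75 → Fail

Fail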